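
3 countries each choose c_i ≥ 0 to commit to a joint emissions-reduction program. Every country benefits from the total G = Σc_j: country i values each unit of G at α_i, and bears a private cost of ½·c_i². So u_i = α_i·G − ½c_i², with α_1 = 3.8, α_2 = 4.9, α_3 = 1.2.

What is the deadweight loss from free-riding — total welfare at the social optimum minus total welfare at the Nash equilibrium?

68.95

Country i's FOC: ∂u_i/∂c_i = α_i − c_i = 0, so c_i* = α_i.
NE contributions = (3.8, 4.9, 1.2); G = 9.9.
W^NE = (Σα)·G − ½Σα_i² = 9.9² − ½·39.89 = 78.065.
Planner sets c_i = Σα_j = 9.9 for every i, so G^SO = 3·9.9 = 29.7.
W^SO = (Σα)·G^SO − ½·3·(Σα)² = (3/2)·9.9² = 147.015.
Deadweight loss = W^SO − W^NE = 68.95.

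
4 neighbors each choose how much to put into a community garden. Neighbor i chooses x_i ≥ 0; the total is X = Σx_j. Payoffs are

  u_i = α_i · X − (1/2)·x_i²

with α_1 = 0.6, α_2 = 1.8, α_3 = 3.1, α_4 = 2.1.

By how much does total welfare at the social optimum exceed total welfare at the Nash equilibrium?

Neighbor i's FOC: ∂u_i/∂x_i = α_i − x_i = 0, so x_i* = α_i.
NE contributions = (0.6, 1.8, 3.1, 2.1); X = 7.6.
W^NE = (Σα)·X − ½Σα_i² = 7.6² − ½·17.62 = 48.95.
Planner sets x_i = Σα_j = 7.6 for every i, so X^SO = 4·7.6 = 30.4.
W^SO = (Σα)·X^SO − ½·4·(Σα)² = (4/2)·7.6² = 115.52.
Deadweight loss = W^SO − W^NE = 66.57.

66.57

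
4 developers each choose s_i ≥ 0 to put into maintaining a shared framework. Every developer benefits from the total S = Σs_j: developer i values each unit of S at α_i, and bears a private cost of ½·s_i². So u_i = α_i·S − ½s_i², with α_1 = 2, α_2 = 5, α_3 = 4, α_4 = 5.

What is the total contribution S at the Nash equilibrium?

Developer i's FOC: ∂u_i/∂s_i = α_i − s_i = 0, so s_i* = α_i.
NE contributions = (2, 5, 4, 5); S = 16.

16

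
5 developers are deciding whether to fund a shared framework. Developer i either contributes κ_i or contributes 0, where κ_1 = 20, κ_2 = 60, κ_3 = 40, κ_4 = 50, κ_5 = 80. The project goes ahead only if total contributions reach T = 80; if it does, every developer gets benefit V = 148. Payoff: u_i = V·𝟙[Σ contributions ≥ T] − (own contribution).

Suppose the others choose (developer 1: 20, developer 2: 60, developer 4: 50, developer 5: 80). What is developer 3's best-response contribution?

0

Others' total = 210 ≥ 80; contributing adds cost 40 for no extra benefit.
Best response: 0.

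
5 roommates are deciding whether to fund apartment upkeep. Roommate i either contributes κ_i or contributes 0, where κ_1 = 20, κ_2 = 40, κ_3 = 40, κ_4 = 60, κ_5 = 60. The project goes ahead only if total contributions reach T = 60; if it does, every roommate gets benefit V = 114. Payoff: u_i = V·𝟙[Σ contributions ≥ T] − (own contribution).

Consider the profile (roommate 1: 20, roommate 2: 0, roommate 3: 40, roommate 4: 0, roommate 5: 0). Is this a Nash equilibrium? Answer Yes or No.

Total = 60 ≥ 60: provided.
Roommate 1 (pledges 20, payoff 94): dropping to 0 → total 40, payoff 0. No gain.
Roommate 2 (pledges 0, payoff 114): pledging 40 → total 100, payoff 74. No gain.
Roommate 3 (pledges 40, payoff 74): dropping to 0 → total 20, payoff 0. No gain.
Roommate 4 (pledges 0, payoff 114): pledging 60 → total 120, payoff 54. No gain.
Roommate 5 (pledges 0, payoff 114): pledging 60 → total 120, payoff 54. No gain.

Yes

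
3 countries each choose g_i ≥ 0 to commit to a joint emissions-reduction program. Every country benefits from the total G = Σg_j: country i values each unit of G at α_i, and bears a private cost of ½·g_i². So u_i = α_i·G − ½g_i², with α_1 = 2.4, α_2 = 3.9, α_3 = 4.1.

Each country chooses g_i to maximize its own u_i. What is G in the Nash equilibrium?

10.4

Country i's FOC: ∂u_i/∂g_i = α_i − g_i = 0, so g_i* = α_i.
NE contributions = (2.4, 3.9, 4.1); G = 10.4.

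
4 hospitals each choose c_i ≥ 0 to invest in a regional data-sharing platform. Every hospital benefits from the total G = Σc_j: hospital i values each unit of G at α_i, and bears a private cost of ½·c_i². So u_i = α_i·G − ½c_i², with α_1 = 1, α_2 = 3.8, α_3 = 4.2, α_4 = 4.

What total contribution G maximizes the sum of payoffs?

Planner FOC: ∂(Σu_j)/∂c_i = (Σα_j) − c_i = 0, so c_i^SO = Σα_j = 13 for every i; G^SO = 52.

52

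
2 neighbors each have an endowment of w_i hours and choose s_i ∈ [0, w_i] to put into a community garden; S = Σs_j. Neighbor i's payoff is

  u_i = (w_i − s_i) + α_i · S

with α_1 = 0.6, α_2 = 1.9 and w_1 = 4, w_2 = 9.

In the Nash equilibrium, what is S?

9

∂u_i/∂s_i = α_i − 1, so neighbor i contributes w_i if α_i > 1, else 0.
α_i > 1 for i ∈ {2}; NE contributions (0, 9), S = 9.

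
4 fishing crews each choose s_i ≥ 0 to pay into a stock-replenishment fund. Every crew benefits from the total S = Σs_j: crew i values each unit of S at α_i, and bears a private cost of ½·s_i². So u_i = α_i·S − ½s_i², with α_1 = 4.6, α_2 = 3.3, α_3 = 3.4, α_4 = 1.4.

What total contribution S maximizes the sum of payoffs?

50.8

Planner FOC: ∂(Σu_j)/∂s_i = (Σα_j) − s_i = 0, so s_i^SO = Σα_j = 12.7 for every i; S^SO = 50.8.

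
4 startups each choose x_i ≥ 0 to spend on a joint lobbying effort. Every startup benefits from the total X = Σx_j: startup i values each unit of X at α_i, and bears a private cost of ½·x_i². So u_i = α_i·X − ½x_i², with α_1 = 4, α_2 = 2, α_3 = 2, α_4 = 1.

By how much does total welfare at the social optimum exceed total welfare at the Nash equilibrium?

93.5

Startup i's FOC: ∂u_i/∂x_i = α_i − x_i = 0, so x_i* = α_i.
NE contributions = (4, 2, 2, 1); X = 9.
W^NE = (Σα)·X − ½Σα_i² = 9² − ½·25 = 68.5.
Planner sets x_i = Σα_j = 9 for every i, so X^SO = 4·9 = 36.
W^SO = (Σα)·X^SO − ½·4·(Σα)² = (4/2)·9² = 162.
Deadweight loss = W^SO − W^NE = 93.5.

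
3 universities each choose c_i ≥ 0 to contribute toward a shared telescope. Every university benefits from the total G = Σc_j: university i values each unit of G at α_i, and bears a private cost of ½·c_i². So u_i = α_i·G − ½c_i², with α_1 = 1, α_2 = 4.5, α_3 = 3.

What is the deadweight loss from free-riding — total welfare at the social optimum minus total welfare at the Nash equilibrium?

University i's FOC: ∂u_i/∂c_i = α_i − c_i = 0, so c_i* = α_i.
NE contributions = (1, 4.5, 3); G = 8.5.
W^NE = (Σα)·G − ½Σα_i² = 8.5² − ½·30.25 = 57.125.
Planner sets c_i = Σα_j = 8.5 for every i, so G^SO = 3·8.5 = 25.5.
W^SO = (Σα)·G^SO − ½·3·(Σα)² = (3/2)·8.5² = 108.375.
Deadweight loss = W^SO − W^NE = 51.25.

51.25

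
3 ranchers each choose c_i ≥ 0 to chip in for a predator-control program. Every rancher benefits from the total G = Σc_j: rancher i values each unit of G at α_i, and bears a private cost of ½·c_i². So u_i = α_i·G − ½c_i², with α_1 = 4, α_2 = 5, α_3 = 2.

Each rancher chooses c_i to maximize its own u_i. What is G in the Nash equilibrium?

Rancher i's FOC: ∂u_i/∂c_i = α_i − c_i = 0, so c_i* = α_i.
NE contributions = (4, 5, 2); G = 11.

11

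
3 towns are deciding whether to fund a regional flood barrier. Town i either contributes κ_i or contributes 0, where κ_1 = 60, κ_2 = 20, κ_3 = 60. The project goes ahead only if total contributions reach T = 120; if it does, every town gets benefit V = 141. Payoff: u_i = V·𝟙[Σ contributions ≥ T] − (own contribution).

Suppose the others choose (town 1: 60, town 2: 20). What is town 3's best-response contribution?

Others' total = 80. Contributing 60 brings total to 140 ≥ 120: gain V − κ_3 = 81.
Best response: 60.

60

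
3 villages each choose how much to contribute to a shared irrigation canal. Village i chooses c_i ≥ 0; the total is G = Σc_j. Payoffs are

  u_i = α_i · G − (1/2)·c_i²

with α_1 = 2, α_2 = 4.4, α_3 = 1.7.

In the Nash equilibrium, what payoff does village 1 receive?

Village i's FOC: ∂u_i/∂c_i = α_i − c_i = 0, so c_i* = α_i.
NE contributions = (2, 4.4, 1.7); G = 8.1.
u_1 = α_1·G − ½·(c_1)² = 2·8.1 − ½·2² = 14.2.

14.2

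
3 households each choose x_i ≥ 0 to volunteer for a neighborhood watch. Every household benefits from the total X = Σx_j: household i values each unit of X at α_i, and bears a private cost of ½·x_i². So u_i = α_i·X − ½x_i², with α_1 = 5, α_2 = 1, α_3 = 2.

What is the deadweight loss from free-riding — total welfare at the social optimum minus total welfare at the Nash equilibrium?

47

Household i's FOC: ∂u_i/∂x_i = α_i − x_i = 0, so x_i* = α_i.
NE contributions = (5, 1, 2); X = 8.
W^NE = (Σα)·X − ½Σα_i² = 8² − ½·30 = 49.
Planner sets x_i = Σα_j = 8 for every i, so X^SO = 3·8 = 24.
W^SO = (Σα)·X^SO − ½·3·(Σα)² = (3/2)·8² = 96.
Deadweight loss = W^SO − W^NE = 47.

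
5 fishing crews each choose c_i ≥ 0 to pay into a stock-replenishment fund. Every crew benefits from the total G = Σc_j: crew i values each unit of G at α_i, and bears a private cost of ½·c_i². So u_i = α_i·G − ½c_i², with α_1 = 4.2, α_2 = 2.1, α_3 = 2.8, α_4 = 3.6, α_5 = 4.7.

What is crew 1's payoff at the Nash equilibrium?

Crew i's FOC: ∂u_i/∂c_i = α_i − c_i = 0, so c_i* = α_i.
NE contributions = (4.2, 2.1, 2.8, 3.6, 4.7); G = 17.4.
u_1 = α_1·G − ½·(c_1)² = 4.2·17.4 − ½·4.2² = 64.26.

64.26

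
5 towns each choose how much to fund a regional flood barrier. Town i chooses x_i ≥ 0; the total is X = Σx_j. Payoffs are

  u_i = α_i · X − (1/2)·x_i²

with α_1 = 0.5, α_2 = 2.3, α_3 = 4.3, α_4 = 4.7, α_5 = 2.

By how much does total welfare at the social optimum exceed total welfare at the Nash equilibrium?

310.72

Town i's FOC: ∂u_i/∂x_i = α_i − x_i = 0, so x_i* = α_i.
NE contributions = (0.5, 2.3, 4.3, 4.7, 2); X = 13.8.
W^NE = (Σα)·X − ½Σα_i² = 13.8² − ½·50.12 = 165.38.
Planner sets x_i = Σα_j = 13.8 for every i, so X^SO = 5·13.8 = 69.
W^SO = (Σα)·X^SO − ½·5·(Σα)² = (5/2)·13.8² = 476.1.
Deadweight loss = W^SO − W^NE = 310.72.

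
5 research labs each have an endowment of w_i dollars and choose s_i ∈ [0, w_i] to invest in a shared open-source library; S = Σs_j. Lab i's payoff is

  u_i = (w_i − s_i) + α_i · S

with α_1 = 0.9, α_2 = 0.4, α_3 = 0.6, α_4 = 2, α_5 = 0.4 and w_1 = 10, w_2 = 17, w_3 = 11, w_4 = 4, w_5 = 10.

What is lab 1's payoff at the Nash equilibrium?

13.6

∂u_i/∂s_i = α_i − 1, so lab i contributes w_i if α_i > 1, else 0.
α_i > 1 for i ∈ {4}; NE contributions (0, 0, 0, 4, 0), S = 4.
u_1 = (10 − 0) + 0.9·4 = 13.6.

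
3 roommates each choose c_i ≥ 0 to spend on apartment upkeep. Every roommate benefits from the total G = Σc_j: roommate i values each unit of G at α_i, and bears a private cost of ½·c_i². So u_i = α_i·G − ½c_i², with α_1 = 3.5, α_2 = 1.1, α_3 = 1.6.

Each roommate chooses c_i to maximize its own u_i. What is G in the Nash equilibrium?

6.2

Roommate i's FOC: ∂u_i/∂c_i = α_i − c_i = 0, so c_i* = α_i.
NE contributions = (3.5, 1.1, 1.6); G = 6.2.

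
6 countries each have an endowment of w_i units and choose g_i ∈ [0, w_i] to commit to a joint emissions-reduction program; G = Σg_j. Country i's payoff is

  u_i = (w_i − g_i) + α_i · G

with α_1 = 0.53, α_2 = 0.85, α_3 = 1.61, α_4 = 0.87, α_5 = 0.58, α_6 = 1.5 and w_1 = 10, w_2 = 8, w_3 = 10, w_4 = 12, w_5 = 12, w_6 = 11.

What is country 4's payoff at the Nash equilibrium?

∂u_i/∂g_i = α_i − 1, so country i contributes w_i if α_i > 1, else 0.
α_i > 1 for i ∈ {3, 6}; NE contributions (0, 0, 10, 0, 0, 11), G = 21.
u_4 = (12 − 0) + 0.87·21 = 30.27.

30.27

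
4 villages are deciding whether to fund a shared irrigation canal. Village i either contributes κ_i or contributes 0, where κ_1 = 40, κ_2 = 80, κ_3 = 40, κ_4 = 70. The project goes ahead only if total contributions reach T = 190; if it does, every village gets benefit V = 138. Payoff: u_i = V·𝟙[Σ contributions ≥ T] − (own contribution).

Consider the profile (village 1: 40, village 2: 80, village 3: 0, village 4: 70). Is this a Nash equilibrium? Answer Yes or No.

Total = 190 ≥ 190: provided.
Village 1 (pledges 40, payoff 98): dropping to 0 → total 150, payoff 0. No gain.
Village 2 (pledges 80, payoff 58): dropping to 0 → total 110, payoff 0. No gain.
Village 3 (pledges 0, payoff 138): pledging 40 → total 230, payoff 98. No gain.
Village 4 (pledges 70, payoff 68): dropping to 0 → total 120, payoff 0. No gain.

Yes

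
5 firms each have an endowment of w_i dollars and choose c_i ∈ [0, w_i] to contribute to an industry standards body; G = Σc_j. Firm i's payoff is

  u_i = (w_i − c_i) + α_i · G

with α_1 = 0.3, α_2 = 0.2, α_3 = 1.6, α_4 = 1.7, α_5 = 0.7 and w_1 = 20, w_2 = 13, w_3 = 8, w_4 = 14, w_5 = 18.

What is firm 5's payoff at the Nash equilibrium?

∂u_i/∂c_i = α_i − 1, so firm i contributes w_i if α_i > 1, else 0.
α_i > 1 for i ∈ {3, 4}; NE contributions (0, 0, 8, 14, 0), G = 22.
u_5 = (18 − 0) + 0.7·22 = 33.4.

33.4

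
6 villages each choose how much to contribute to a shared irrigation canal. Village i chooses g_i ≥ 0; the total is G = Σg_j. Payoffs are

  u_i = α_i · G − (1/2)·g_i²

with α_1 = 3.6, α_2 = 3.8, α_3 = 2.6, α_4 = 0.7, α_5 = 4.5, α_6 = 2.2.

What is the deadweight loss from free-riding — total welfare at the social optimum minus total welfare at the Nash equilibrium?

Village i's FOC: ∂u_i/∂g_i = α_i − g_i = 0, so g_i* = α_i.
NE contributions = (3.6, 3.8, 2.6, 0.7, 4.5, 2.2); G = 17.4.
W^NE = (Σα)·G − ½Σα_i² = 17.4² − ½·59.74 = 272.89.
Planner sets g_i = Σα_j = 17.4 for every i, so G^SO = 6·17.4 = 104.4.
W^SO = (Σα)·G^SO − ½·6·(Σα)² = (6/2)·17.4² = 908.28.
Deadweight loss = W^SO − W^NE = 635.39.

635.39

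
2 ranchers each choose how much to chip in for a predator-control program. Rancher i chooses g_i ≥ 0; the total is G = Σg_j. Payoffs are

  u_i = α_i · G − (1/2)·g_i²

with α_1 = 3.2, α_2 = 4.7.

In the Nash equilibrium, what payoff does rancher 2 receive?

Rancher i's FOC: ∂u_i/∂g_i = α_i − g_i = 0, so g_i* = α_i.
NE contributions = (3.2, 4.7); G = 7.9.
u_2 = α_2·G − ½·(g_2)² = 4.7·7.9 − ½·4.7² = 26.085.

26.085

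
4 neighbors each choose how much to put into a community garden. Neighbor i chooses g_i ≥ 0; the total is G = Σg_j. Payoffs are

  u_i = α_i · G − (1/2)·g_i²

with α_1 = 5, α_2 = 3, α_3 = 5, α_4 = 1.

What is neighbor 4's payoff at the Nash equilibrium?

Neighbor i's FOC: ∂u_i/∂g_i = α_i − g_i = 0, so g_i* = α_i.
NE contributions = (5, 3, 5, 1); G = 14.
u_4 = α_4·G − ½·(g_4)² = 1·14 − ½·1² = 13.5.

13.5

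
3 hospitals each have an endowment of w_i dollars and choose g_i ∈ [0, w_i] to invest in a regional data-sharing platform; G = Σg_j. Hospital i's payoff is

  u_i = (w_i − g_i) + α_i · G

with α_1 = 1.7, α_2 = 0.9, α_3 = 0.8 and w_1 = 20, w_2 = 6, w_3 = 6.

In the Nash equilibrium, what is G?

20

∂u_i/∂g_i = α_i − 1, so hospital i contributes w_i if α_i > 1, else 0.
α_i > 1 for i ∈ {1}; NE contributions (20, 0, 0), G = 20.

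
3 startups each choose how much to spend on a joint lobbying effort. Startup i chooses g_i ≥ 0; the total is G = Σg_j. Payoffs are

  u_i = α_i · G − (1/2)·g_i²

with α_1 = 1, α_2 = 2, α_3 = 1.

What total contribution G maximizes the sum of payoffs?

Planner FOC: ∂(Σu_j)/∂g_i = (Σα_j) − g_i = 0, so g_i^SO = Σα_j = 4 for every i; G^SO = 12.

12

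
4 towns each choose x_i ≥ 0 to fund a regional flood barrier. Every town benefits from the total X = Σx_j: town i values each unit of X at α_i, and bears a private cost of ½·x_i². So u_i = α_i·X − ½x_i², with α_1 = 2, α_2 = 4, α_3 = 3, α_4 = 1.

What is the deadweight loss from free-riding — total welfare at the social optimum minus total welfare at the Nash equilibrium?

115

Town i's FOC: ∂u_i/∂x_i = α_i − x_i = 0, so x_i* = α_i.
NE contributions = (2, 4, 3, 1); X = 10.
W^NE = (Σα)·X − ½Σα_i² = 10² − ½·30 = 85.
Planner sets x_i = Σα_j = 10 for every i, so X^SO = 4·10 = 40.
W^SO = (Σα)·X^SO − ½·4·(Σα)² = (4/2)·10² = 200.
Deadweight loss = W^SO − W^NE = 115.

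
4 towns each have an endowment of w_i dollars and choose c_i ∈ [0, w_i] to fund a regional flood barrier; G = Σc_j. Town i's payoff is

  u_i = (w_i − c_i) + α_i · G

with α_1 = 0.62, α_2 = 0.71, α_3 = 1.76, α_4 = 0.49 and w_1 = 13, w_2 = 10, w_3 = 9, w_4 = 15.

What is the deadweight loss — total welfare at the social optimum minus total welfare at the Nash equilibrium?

∂u_i/∂c_i = α_i − 1, so town i contributes w_i if α_i > 1, else 0.
α_i > 1 for i ∈ {3}; NE contributions (0, 0, 9, 0), G = 9.
W^NE = Σw_i − G^NE + (Σα_i)·G^NE = 47 + 2.58·9 = 70.22.
Planner: ∂(Σu_j)/∂c_i = Σα_j − 1 = 2.58 > 0, so everyone contributes w_i; G^SO = 47, W^SO = 47 + 2.58·47 = 168.26.
Deadweight loss = 98.04.

98.04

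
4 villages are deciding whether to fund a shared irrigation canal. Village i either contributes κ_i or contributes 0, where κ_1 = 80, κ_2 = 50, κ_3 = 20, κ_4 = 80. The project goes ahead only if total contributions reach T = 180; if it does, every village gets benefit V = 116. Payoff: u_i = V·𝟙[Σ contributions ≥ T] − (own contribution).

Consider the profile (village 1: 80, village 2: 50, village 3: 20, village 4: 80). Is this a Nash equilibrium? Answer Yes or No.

Total = 230 ≥ 180: provided.
Village 1 (pledges 80, payoff 36): dropping to 0 → total 150, payoff 0. No gain.
Village 2 (pledges 50, payoff 66): dropping to 0 → total 180, payoff 116. Profitable deviation.

No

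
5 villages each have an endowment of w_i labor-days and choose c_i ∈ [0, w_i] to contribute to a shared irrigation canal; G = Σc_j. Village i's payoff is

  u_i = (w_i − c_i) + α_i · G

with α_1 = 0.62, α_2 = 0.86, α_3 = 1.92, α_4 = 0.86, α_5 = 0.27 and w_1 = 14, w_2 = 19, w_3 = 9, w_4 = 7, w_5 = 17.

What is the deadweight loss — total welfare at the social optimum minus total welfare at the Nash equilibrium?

∂u_i/∂c_i = α_i − 1, so village i contributes w_i if α_i > 1, else 0.
α_i > 1 for i ∈ {3}; NE contributions (0, 0, 9, 0, 0), G = 9.
W^NE = Σw_i − G^NE + (Σα_i)·G^NE = 66 + 3.53·9 = 97.77.
Planner: ∂(Σu_j)/∂c_i = Σα_j − 1 = 3.53 > 0, so everyone contributes w_i; G^SO = 66, W^SO = 66 + 3.53·66 = 298.98.
Deadweight loss = 201.21.

201.21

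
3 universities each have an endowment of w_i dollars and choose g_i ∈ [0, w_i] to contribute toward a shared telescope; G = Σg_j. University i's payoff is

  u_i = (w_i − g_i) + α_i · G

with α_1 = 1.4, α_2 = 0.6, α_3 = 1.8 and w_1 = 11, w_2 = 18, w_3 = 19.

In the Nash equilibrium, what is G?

∂u_i/∂g_i = α_i − 1, so university i contributes w_i if α_i > 1, else 0.
α_i > 1 for i ∈ {1, 3}; NE contributions (11, 0, 19), G = 30.

30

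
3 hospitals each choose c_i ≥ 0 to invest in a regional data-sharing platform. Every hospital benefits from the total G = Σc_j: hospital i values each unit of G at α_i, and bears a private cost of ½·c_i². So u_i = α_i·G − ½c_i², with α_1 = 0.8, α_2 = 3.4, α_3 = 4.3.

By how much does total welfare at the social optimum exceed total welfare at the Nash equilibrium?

Hospital i's FOC: ∂u_i/∂c_i = α_i − c_i = 0, so c_i* = α_i.
NE contributions = (0.8, 3.4, 4.3); G = 8.5.
W^NE = (Σα)·G − ½Σα_i² = 8.5² − ½·30.69 = 56.905.
Planner sets c_i = Σα_j = 8.5 for every i, so G^SO = 3·8.5 = 25.5.
W^SO = (Σα)·G^SO − ½·3·(Σα)² = (3/2)·8.5² = 108.375.
Deadweight loss = W^SO − W^NE = 51.47.

51.47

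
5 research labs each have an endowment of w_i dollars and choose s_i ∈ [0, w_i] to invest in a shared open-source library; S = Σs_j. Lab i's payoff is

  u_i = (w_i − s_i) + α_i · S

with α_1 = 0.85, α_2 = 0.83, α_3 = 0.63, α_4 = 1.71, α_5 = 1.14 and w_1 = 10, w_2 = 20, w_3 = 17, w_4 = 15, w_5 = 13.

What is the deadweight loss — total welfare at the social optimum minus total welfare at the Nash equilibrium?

∂u_i/∂s_i = α_i − 1, so lab i contributes w_i if α_i > 1, else 0.
α_i > 1 for i ∈ {4, 5}; NE contributions (0, 0, 0, 15, 13), S = 28.
W^NE = Σw_i − S^NE + (Σα_i)·S^NE = 75 + 4.16·28 = 191.48.
Planner: ∂(Σu_j)/∂s_i = Σα_j − 1 = 4.16 > 0, so everyone contributes w_i; S^SO = 75, W^SO = 75 + 4.16·75 = 387.
Deadweight loss = 195.52.

195.52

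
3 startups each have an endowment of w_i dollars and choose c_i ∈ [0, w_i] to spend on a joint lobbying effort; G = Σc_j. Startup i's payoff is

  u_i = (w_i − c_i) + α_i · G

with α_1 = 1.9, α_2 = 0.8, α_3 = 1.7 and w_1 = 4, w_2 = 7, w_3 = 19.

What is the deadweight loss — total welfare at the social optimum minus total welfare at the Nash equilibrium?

23.8

∂u_i/∂c_i = α_i − 1, so startup i contributes w_i if α_i > 1, else 0.
α_i > 1 for i ∈ {1, 3}; NE contributions (4, 0, 19), G = 23.
W^NE = Σw_i − G^NE + (Σα_i)·G^NE = 30 + 3.4·23 = 108.2.
Planner: ∂(Σu_j)/∂c_i = Σα_j − 1 = 3.4 > 0, so everyone contributes w_i; G^SO = 30, W^SO = 30 + 3.4·30 = 132.
Deadweight loss = 23.8.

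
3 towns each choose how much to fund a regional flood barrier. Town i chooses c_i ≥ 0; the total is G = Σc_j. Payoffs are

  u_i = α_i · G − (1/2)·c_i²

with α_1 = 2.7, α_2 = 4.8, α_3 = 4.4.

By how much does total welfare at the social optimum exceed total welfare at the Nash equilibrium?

95.65

Town i's FOC: ∂u_i/∂c_i = α_i − c_i = 0, so c_i* = α_i.
NE contributions = (2.7, 4.8, 4.4); G = 11.9.
W^NE = (Σα)·G − ½Σα_i² = 11.9² − ½·49.69 = 116.765.
Planner sets c_i = Σα_j = 11.9 for every i, so G^SO = 3·11.9 = 35.7.
W^SO = (Σα)·G^SO − ½·3·(Σα)² = (3/2)·11.9² = 212.415.
Deadweight loss = W^SO − W^NE = 95.65.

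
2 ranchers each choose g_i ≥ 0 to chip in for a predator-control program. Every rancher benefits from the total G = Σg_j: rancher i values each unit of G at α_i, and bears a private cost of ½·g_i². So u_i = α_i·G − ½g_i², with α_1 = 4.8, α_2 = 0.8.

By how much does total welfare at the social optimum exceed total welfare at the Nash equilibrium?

11.84

Rancher i's FOC: ∂u_i/∂g_i = α_i − g_i = 0, so g_i* = α_i.
NE contributions = (4.8, 0.8); G = 5.6.
W^NE = (Σα)·G − ½Σα_i² = 5.6² − ½·23.68 = 19.52.
Planner sets g_i = Σα_j = 5.6 for every i, so G^SO = 2·5.6 = 11.2.
W^SO = (Σα)·G^SO − ½·2·(Σα)² = (2/2)·5.6² = 31.36.
Deadweight loss = W^SO − W^NE = 11.84.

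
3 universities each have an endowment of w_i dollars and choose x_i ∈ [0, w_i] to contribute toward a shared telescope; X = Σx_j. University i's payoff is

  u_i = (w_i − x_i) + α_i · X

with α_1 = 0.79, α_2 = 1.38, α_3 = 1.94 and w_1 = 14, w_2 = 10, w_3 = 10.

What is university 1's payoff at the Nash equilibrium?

29.8

∂u_i/∂x_i = α_i − 1, so university i contributes w_i if α_i > 1, else 0.
α_i > 1 for i ∈ {2, 3}; NE contributions (0, 10, 10), X = 20.
u_1 = (14 − 0) + 0.79·20 = 29.8.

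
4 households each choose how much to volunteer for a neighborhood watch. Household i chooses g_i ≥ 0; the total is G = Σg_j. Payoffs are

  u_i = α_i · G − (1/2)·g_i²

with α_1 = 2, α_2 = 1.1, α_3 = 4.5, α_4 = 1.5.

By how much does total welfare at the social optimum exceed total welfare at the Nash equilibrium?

96.665

Household i's FOC: ∂u_i/∂g_i = α_i − g_i = 0, so g_i* = α_i.
NE contributions = (2, 1.1, 4.5, 1.5); G = 9.1.
W^NE = (Σα)·G − ½Σα_i² = 9.1² − ½·27.71 = 68.955.
Planner sets g_i = Σα_j = 9.1 for every i, so G^SO = 4·9.1 = 36.4.
W^SO = (Σα)·G^SO − ½·4·(Σα)² = (4/2)·9.1² = 165.62.
Deadweight loss = W^SO − W^NE = 96.665.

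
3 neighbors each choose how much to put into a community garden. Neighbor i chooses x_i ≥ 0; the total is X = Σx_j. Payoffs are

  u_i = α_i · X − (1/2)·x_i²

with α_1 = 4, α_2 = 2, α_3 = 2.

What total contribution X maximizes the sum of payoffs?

24

Planner FOC: ∂(Σu_j)/∂x_i = (Σα_j) − x_i = 0, so x_i^SO = Σα_j = 8 for every i; X^SO = 24.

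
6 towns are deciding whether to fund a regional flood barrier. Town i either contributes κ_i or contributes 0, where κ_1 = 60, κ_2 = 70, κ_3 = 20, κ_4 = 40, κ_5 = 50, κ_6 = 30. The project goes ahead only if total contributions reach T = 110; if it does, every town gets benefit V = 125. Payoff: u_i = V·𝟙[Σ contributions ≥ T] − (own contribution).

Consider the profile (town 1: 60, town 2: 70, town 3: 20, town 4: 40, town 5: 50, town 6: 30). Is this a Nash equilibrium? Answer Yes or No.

Total = 270 ≥ 110: provided.
Town 1 (pledges 60, payoff 65): dropping to 0 → total 210, payoff 125. Profitable deviation.

No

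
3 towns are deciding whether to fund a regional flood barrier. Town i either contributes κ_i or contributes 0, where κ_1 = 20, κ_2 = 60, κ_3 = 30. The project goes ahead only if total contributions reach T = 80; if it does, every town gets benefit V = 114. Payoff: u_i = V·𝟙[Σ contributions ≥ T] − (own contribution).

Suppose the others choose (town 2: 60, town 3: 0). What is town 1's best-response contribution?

Others' total = 60. Contributing 20 brings total to 80 ≥ 80: gain V − κ_1 = 94.
Best response: 20.

20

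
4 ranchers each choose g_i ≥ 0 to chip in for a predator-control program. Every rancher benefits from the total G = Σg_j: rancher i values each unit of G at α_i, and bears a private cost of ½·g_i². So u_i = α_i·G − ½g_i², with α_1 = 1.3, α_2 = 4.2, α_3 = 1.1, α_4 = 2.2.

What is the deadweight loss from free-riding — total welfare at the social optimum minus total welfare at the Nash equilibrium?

90.13

Rancher i's FOC: ∂u_i/∂g_i = α_i − g_i = 0, so g_i* = α_i.
NE contributions = (1.3, 4.2, 1.1, 2.2); G = 8.8.
W^NE = (Σα)·G − ½Σα_i² = 8.8² − ½·25.38 = 64.75.
Planner sets g_i = Σα_j = 8.8 for every i, so G^SO = 4·8.8 = 35.2.
W^SO = (Σα)·G^SO − ½·4·(Σα)² = (4/2)·8.8² = 154.88.
Deadweight loss = W^SO − W^NE = 90.13.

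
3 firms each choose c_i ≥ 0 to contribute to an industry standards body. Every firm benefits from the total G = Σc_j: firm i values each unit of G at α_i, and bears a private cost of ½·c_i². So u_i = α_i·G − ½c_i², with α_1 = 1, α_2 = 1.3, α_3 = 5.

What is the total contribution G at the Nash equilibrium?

7.3

Firm i's FOC: ∂u_i/∂c_i = α_i − c_i = 0, so c_i* = α_i.
NE contributions = (1, 1.3, 5); G = 7.3.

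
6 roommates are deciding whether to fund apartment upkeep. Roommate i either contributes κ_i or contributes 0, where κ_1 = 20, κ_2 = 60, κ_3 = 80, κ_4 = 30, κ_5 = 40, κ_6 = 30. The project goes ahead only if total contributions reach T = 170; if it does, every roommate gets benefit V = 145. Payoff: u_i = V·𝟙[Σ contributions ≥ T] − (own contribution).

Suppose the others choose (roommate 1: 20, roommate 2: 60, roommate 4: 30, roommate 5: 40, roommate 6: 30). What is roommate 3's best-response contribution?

Others' total = 180 ≥ 170; contributing adds cost 80 for no extra benefit.
Best response: 0.

0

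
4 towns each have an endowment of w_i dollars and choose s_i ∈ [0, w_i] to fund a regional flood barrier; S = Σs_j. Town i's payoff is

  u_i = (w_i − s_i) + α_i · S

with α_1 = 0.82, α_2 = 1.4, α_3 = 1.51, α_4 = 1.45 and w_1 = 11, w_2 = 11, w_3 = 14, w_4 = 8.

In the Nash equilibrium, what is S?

∂u_i/∂s_i = α_i − 1, so town i contributes w_i if α_i > 1, else 0.
α_i > 1 for i ∈ {2, 3, 4}; NE contributions (0, 11, 14, 8), S = 33.

33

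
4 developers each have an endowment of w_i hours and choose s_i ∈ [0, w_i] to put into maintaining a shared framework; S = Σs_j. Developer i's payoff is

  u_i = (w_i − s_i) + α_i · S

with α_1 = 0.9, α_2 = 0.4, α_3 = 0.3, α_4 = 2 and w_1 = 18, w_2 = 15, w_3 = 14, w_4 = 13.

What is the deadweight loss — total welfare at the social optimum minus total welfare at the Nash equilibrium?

122.2

∂u_i/∂s_i = α_i − 1, so developer i contributes w_i if α_i > 1, else 0.
α_i > 1 for i ∈ {4}; NE contributions (0, 0, 0, 13), S = 13.
W^NE = Σw_i − S^NE + (Σα_i)·S^NE = 60 + 2.6·13 = 93.8.
Planner: ∂(Σu_j)/∂s_i = Σα_j − 1 = 2.6 > 0, so everyone contributes w_i; S^SO = 60, W^SO = 60 + 2.6·60 = 216.
Deadweight loss = 122.2.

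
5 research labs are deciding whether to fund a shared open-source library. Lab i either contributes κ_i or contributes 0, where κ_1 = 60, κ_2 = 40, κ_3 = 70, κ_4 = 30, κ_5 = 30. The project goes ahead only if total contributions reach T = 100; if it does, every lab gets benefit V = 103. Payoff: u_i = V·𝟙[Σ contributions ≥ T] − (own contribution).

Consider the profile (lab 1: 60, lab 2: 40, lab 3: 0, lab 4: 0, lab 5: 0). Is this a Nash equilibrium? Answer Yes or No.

Total = 100 ≥ 100: provided.
Lab 1 (pledges 60, payoff 43): dropping to 0 → total 40, payoff 0. No gain.
Lab 2 (pledges 40, payoff 63): dropping to 0 → total 60, payoff 0. No gain.
Lab 3 (pledges 0, payoff 103): pledging 70 → total 170, payoff 33. No gain.
Lab 4 (pledges 0, payoff 103): pledging 30 → total 130, payoff 73. No gain.
Lab 5 (pledges 0, payoff 103): pledging 30 → total 130, payoff 73. No gain.

Yes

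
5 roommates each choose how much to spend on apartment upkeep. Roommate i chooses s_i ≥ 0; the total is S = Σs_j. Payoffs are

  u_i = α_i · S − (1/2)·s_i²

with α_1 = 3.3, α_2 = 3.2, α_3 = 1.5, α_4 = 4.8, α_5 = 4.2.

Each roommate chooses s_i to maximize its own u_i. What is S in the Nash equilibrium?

Roommate i's FOC: ∂u_i/∂s_i = α_i − s_i = 0, so s_i* = α_i.
NE contributions = (3.3, 3.2, 1.5, 4.8, 4.2); S = 17.

17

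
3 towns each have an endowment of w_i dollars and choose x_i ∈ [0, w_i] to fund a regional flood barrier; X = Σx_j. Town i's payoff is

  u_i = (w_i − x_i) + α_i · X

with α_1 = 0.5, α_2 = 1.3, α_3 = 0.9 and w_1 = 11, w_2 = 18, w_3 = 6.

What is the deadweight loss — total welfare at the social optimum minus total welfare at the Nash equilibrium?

28.9

∂u_i/∂x_i = α_i − 1, so town i contributes w_i if α_i > 1, else 0.
α_i > 1 for i ∈ {2}; NE contributions (0, 18, 0), X = 18.
W^NE = Σw_i − X^NE + (Σα_i)·X^NE = 35 + 1.7·18 = 65.6.
Planner: ∂(Σu_j)/∂x_i = Σα_j − 1 = 1.7 > 0, so everyone contributes w_i; X^SO = 35, W^SO = 35 + 1.7·35 = 94.5.
Deadweight loss = 28.9.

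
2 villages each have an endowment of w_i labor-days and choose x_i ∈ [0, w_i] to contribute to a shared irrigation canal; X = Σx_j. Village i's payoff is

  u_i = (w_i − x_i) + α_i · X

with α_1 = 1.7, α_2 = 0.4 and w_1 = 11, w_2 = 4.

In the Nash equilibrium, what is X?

11

∂u_i/∂x_i = α_i − 1, so village i contributes w_i if α_i > 1, else 0.
α_i > 1 for i ∈ {1}; NE contributions (11, 0), X = 11.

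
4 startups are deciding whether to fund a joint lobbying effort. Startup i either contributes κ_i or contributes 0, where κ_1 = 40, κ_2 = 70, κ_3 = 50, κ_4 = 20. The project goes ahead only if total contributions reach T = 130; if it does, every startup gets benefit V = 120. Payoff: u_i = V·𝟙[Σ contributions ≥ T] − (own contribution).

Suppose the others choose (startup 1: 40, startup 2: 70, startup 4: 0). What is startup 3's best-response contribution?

Others' total = 110. Contributing 50 brings total to 160 ≥ 130: gain V − κ_3 = 70.
Best response: 50.

50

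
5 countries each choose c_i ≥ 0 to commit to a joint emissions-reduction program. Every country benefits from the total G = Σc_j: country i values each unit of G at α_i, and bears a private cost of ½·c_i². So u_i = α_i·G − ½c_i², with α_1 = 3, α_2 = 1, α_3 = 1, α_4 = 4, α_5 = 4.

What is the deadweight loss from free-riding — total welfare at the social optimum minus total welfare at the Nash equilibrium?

275

Country i's FOC: ∂u_i/∂c_i = α_i − c_i = 0, so c_i* = α_i.
NE contributions = (3, 1, 1, 4, 4); G = 13.
W^NE = (Σα)·G − ½Σα_i² = 13² − ½·43 = 147.5.
Planner sets c_i = Σα_j = 13 for every i, so G^SO = 5·13 = 65.
W^SO = (Σα)·G^SO − ½·5·(Σα)² = (5/2)·13² = 422.5.
Deadweight loss = W^SO − W^NE = 275.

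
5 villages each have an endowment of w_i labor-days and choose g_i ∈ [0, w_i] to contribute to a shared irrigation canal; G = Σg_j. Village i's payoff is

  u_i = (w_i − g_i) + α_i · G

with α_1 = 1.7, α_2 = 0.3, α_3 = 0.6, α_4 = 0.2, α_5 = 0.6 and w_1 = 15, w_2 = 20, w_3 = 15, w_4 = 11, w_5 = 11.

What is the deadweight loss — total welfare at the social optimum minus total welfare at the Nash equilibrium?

∂u_i/∂g_i = α_i − 1, so village i contributes w_i if α_i > 1, else 0.
α_i > 1 for i ∈ {1}; NE contributions (15, 0, 0, 0, 0), G = 15.
W^NE = Σw_i − G^NE + (Σα_i)·G^NE = 72 + 2.4·15 = 108.
Planner: ∂(Σu_j)/∂g_i = Σα_j − 1 = 2.4 > 0, so everyone contributes w_i; G^SO = 72, W^SO = 72 + 2.4·72 = 244.8.
Deadweight loss = 136.8.

136.8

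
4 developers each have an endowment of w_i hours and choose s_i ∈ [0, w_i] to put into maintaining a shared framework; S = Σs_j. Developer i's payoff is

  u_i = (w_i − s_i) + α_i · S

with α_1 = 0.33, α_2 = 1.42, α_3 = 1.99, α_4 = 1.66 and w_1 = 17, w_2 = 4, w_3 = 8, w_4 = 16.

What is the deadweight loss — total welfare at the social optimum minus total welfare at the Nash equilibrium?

74.8

∂u_i/∂s_i = α_i − 1, so developer i contributes w_i if α_i > 1, else 0.
α_i > 1 for i ∈ {2, 3, 4}; NE contributions (0, 4, 8, 16), S = 28.
W^NE = Σw_i − S^NE + (Σα_i)·S^NE = 45 + 4.4·28 = 168.2.
Planner: ∂(Σu_j)/∂s_i = Σα_j − 1 = 4.4 > 0, so everyone contributes w_i; S^SO = 45, W^SO = 45 + 4.4·45 = 243.
Deadweight loss = 74.8.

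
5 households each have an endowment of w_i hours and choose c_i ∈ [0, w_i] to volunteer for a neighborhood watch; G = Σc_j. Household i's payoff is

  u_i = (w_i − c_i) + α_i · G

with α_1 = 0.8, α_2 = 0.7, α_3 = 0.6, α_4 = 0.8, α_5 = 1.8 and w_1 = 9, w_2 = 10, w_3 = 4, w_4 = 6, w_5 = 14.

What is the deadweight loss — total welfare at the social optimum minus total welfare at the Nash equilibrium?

107.3

∂u_i/∂c_i = α_i − 1, so household i contributes w_i if α_i > 1, else 0.
α_i > 1 for i ∈ {5}; NE contributions (0, 0, 0, 0, 14), G = 14.
W^NE = Σw_i − G^NE + (Σα_i)·G^NE = 43 + 3.7·14 = 94.8.
Planner: ∂(Σu_j)/∂c_i = Σα_j − 1 = 3.7 > 0, so everyone contributes w_i; G^SO = 43, W^SO = 43 + 3.7·43 = 202.1.
Deadweight loss = 107.3.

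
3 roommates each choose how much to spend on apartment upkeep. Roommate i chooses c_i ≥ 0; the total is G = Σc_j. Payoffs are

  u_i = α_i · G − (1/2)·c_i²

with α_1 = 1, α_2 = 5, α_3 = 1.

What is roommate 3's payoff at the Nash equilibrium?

Roommate i's FOC: ∂u_i/∂c_i = α_i − c_i = 0, so c_i* = α_i.
NE contributions = (1, 5, 1); G = 7.
u_3 = α_3·G − ½·(c_3)² = 1·7 − ½·1² = 6.5.

6.5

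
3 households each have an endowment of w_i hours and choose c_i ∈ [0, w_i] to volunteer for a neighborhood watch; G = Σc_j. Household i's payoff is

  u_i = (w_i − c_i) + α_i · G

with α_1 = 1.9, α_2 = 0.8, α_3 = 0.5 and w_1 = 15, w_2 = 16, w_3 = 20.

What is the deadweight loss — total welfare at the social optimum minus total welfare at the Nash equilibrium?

∂u_i/∂c_i = α_i − 1, so household i contributes w_i if α_i > 1, else 0.
α_i > 1 for i ∈ {1}; NE contributions (15, 0, 0), G = 15.
W^NE = Σw_i − G^NE + (Σα_i)·G^NE = 51 + 2.2·15 = 84.
Planner: ∂(Σu_j)/∂c_i = Σα_j − 1 = 2.2 > 0, so everyone contributes w_i; G^SO = 51, W^SO = 51 + 2.2·51 = 163.2.
Deadweight loss = 79.2.

79.2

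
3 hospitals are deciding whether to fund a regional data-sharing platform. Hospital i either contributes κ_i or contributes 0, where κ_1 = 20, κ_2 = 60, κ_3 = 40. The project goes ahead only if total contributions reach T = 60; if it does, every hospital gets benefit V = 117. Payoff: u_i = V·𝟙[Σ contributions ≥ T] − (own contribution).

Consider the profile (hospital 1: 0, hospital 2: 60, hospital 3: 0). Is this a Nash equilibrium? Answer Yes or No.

Total = 60 ≥ 60: provided.
Hospital 1 (pledges 0, payoff 117): pledging 20 → total 80, payoff 97. No gain.
Hospital 2 (pledges 60, payoff 57): dropping to 0 → total 0, payoff 0. No gain.
Hospital 3 (pledges 0, payoff 117): pledging 40 → total 100, payoff 77. No gain.

Yes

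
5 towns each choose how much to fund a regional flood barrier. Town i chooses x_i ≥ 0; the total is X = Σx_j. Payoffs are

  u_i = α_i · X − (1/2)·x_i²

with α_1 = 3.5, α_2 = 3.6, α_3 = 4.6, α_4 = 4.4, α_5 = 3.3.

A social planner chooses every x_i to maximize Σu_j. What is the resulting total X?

Planner FOC: ∂(Σu_j)/∂x_i = (Σα_j) − x_i = 0, so x_i^SO = Σα_j = 19.4 for every i; X^SO = 97.

97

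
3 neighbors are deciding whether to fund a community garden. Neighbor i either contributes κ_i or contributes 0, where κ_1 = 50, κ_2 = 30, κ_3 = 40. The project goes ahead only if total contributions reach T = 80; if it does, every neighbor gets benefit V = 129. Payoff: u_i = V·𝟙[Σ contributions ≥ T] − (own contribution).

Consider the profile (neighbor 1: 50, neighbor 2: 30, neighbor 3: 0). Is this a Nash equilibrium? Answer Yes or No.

Total = 80 ≥ 80: provided.
Neighbor 1 (pledges 50, payoff 79): dropping to 0 → total 30, payoff 0. No gain.
Neighbor 2 (pledges 30, payoff 99): dropping to 0 → total 50, payoff 0. No gain.
Neighbor 3 (pledges 0, payoff 129): pledging 40 → total 120, payoff 89. No gain.

Yes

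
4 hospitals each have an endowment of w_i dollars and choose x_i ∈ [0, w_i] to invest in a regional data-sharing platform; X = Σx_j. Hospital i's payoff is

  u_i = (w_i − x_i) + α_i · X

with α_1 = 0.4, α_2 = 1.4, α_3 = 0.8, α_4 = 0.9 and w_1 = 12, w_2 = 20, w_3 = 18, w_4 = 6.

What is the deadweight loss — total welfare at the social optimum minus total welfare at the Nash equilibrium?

90

∂u_i/∂x_i = α_i − 1, so hospital i contributes w_i if α_i > 1, else 0.
α_i > 1 for i ∈ {2}; NE contributions (0, 20, 0, 0), X = 20.
W^NE = Σw_i − X^NE + (Σα_i)·X^NE = 56 + 2.5·20 = 106.
Planner: ∂(Σu_j)/∂x_i = Σα_j − 1 = 2.5 > 0, so everyone contributes w_i; X^SO = 56, W^SO = 56 + 2.5·56 = 196.
Deadweight loss = 90.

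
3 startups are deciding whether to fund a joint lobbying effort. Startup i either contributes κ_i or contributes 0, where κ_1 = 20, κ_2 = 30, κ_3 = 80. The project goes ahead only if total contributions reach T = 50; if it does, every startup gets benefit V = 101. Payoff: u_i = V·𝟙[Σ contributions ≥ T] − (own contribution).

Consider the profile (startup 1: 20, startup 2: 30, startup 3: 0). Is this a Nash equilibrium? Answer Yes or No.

Total = 50 ≥ 50: provided.
Startup 1 (pledges 20, payoff 81): dropping to 0 → total 30, payoff 0. No gain.
Startup 2 (pledges 30, payoff 71): dropping to 0 → total 20, payoff 0. No gain.
Startup 3 (pledges 0, payoff 101): pledging 80 → total 130, payoff 21. No gain.

Yes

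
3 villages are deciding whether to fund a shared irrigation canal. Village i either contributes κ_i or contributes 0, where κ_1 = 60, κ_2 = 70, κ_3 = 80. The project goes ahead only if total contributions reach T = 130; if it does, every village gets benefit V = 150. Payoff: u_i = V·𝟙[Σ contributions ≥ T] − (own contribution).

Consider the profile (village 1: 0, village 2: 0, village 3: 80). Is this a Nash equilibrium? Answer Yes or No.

No

Total = 80 < 130: not provided.
Village 1 (pledges 0, payoff 0): pledging 60 → total 140, payoff 90. Profitable deviation.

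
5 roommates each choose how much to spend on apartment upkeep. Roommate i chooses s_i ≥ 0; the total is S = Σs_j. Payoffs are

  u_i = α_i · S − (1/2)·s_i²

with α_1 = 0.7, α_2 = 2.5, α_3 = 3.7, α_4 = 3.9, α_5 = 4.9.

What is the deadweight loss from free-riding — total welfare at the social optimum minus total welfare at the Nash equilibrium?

399.56

Roommate i's FOC: ∂u_i/∂s_i = α_i − s_i = 0, so s_i* = α_i.
NE contributions = (0.7, 2.5, 3.7, 3.9, 4.9); S = 15.7.
W^NE = (Σα)·S − ½Σα_i² = 15.7² − ½·59.65 = 216.665.
Planner sets s_i = Σα_j = 15.7 for every i, so S^SO = 5·15.7 = 78.5.
W^SO = (Σα)·S^SO − ½·5·(Σα)² = (5/2)·15.7² = 616.225.
Deadweight loss = W^SO − W^NE = 399.56.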